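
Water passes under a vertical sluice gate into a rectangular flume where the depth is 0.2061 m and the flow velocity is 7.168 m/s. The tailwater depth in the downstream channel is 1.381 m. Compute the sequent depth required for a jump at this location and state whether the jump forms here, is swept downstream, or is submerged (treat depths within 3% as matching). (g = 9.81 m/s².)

y₂ = 1.370 m; the jump forms here

Fr₁ = V₁/√(g·y₁) = 7.168/√(9.81×0.2061) = 5.041.
Sequent-depth ratio: y₂/y₁ = ½[√(1 + 8Fr₁²) − 1] = ½[√204.30 − 1] = 6.647.
y₂ = 6.647 × 0.2061 = 1.370 m.
Tailwater y_tw = 1.381 m: y_tw ≈ y₂, so the jump forms here.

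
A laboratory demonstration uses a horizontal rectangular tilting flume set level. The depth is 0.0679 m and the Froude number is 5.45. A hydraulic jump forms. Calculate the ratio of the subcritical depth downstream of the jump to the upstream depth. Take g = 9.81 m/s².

y₂/y₁ = 7.22

Fr₁ = 5.45 (given).
Sequent-depth ratio: y₂/y₁ = ½[√(1 + 8Fr₁²) − 1] = ½[√238.6 − 1] = 7.22.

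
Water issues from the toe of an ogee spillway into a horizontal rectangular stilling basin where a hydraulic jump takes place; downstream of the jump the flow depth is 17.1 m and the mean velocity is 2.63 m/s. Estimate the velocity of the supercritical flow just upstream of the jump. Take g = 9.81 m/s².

Fr₂ = V₂/√(g·y₂) = 2.63/√(9.81×17.1) = 0.203.
Since the conjugate-depth ratio holds either way, y₁/y₂ = ½[√(1 + 8Fr₂²) − 1] = ½[√1.330 − 1] = 0.0766.
y₁ = 0.0766 × 17.1 = 1.31 m.
V₁ = q/y₁ = 45.0/1.31 = 34.3 m/s.

V₁ = 34.3 m/s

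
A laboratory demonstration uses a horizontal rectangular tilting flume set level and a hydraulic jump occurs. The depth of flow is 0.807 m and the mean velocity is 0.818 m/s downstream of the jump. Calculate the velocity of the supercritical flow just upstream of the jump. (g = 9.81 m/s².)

Fr₂ = V₂/√(g·y₂) = 0.818/√(9.81×0.807) = 0.291.
Applying the sequent-depth relation in reverse, y₁/y₂ = ½[√(1 + 8Fr₂²) − 1] = ½[√1.676 − 1] = 0.147.
y₁ = 0.147 × 0.807 = 0.119 m.
V₁ = q/y₁ = 0.660/0.119 = 5.55 m/s.

V₁ = 5.55 m/s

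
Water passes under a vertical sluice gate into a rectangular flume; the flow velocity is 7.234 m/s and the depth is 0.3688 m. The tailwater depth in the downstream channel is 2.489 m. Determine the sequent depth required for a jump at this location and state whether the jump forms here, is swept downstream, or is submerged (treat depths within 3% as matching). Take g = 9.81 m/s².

y₂ = 1.808 m; the jump is submerged

Fr₁ = V₁/√(g·y₁) = 7.234/√(9.81×0.3688) = 3.803.
Conjugate-depth relation: y₂/y₁ = ½[√(1 + 8Fr₁²) − 1] = ½[√116.71 − 1] = 4.902.
y₂ = 4.902 × 0.3688 = 1.808 m.
Tailwater y_tw = 2.489 m: y_tw > y₂, so the jump is submerged.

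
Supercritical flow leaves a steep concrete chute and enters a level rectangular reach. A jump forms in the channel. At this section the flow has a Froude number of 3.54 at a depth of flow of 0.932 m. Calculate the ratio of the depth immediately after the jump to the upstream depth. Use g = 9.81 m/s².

y₂/y₁ = 4.53

Fr₁ = 3.54 (given).
By Bélanger, y₂/y₁ = ½[√(1 + 8Fr₁²) − 1] = ½[√101.3 − 1] = 4.53.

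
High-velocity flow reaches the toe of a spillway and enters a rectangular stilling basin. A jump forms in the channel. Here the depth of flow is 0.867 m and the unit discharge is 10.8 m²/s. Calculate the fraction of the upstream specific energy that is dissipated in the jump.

V₁ = q/y₁ = 10.8/0.867 = 12.5 m/s. Fr₁ = V₁/√(g·y₁) = 12.5/√(9.81×0.867) = 4.27.
From the momentum equation for a rectangular channel, y₂/y₁ = ½[√(1 + 8Fr₁²) − 1] = ½[√147.0 − 1] = 5.56.
y₂ = 5.56 × 0.867 = 4.82 m.
E₁ = y₁ + V₁²/2g = 8.78 m. ΔE = (y₂ − y₁)³/(4y₁y₂) = 3.70 m. ΔE/E₁ = 3.70/8.78 = 0.421.

ΔE/E₁ = 0.421 (42.1%)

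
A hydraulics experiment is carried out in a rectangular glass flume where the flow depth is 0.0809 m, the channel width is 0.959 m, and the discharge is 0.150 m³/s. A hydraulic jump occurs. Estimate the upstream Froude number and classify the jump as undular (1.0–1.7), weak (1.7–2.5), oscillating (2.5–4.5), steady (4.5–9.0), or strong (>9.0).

q = Q/b = 0.150/0.959 = 0.156 m²/s; V₁ = q/y₁ = 1.93 m/s. Fr₁ = V₁/√(g·y₁) = 2.17.
Fr₁ = 2.17 lies in the weak range.

Fr₁ = 2.17; weak jump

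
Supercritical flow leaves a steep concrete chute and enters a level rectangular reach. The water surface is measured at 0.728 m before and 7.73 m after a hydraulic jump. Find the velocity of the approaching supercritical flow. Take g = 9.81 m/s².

V₁ = 21.0 m/s

For a rectangular channel the momentum equation gives q² = ½·g·y₁·y₂·(y₁ + y₂) = ½×9.81×0.728×7.73×8.46 = 233.
q = √233 = 15.3 m²/s.
V₁ = q/y₁ = 15.3/0.728 = 21.0 m/s.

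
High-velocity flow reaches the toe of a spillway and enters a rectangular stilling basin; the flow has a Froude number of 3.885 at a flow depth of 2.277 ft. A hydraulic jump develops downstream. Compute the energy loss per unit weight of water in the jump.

ΔE = 7.354 ft

Fr₁ = 3.885 (given).
Bélanger equation: y₂/y₁ = ½[√(1 + 8Fr₁²) − 1] = ½[√121.75 − 1] = 5.017.
y₂ = 5.017 × 2.277 = 11.42 ft.
Head loss: ΔE = (y₂ − y₁)³/(4y₁y₂) = (11.42 − 2.277)³/(4×2.277×11.42) = 765.2/104.0 = 7.354 ft.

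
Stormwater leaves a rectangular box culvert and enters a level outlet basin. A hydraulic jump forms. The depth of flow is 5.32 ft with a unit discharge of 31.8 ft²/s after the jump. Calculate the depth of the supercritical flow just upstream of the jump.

y₁ = 1.69 ft

V₂ = q/y₂ = 31.8/5.32 = 5.98 ft/s; Fr₂ = V₂/√(g·y₂) = 0.457.
From the momentum equation (using Fr₂), y₁/y₂ = ½[√(1 + 8Fr₂²) − 1] = ½[√2.669 − 1] = 0.317.
y₁ = 0.317 × 5.32 = 1.69 ft.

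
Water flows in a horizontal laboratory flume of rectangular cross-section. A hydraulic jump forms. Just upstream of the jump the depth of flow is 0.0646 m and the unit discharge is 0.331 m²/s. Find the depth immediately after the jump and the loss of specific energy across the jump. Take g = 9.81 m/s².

V₁ = q/y₁ = 0.331/0.0646 = 5.12 m/s. Fr₁ = V₁/√(g·y₁) = 5.12/√(9.81×0.0646) = 6.44.
From the momentum equation for a rectangular channel, y₂/y₁ = ½[√(1 + 8Fr₁²) − 1] = ½[√332.4 − 1] = 8.62.
y₂ = 8.62 × 0.0646 = 0.557 m.
Head loss: ΔE = (y₂ − y₁)³/(4y₁y₂) = (0.557 − 0.0646)³/(4×0.0646×0.557) = 0.119/0.144 = 0.828 m.

y₂ = 0.557 m; ΔE = 0.828 m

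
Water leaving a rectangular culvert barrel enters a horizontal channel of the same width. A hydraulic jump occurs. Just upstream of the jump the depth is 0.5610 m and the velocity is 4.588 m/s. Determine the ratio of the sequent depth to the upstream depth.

y₂/y₁ = 2.311

Fr₁ = V₁/√(g·y₁) = 4.588/√(9.81×0.5610) = 1.956.
From the momentum equation for a rectangular channel, y₂/y₁ = ½[√(1 + 8Fr₁²) − 1] = ½[√31.599 − 1] = 2.311.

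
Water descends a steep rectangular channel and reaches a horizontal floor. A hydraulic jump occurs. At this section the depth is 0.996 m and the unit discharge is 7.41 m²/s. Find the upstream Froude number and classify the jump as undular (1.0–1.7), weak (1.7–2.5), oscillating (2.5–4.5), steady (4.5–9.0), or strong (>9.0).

Fr₁ = 2.38; weak jump

V₁ = q/y₁ = 7.41/0.996 = 7.44 m/s. Fr₁ = V₁/√(g·y₁) = 7.44/√(9.81×0.996) = 2.38.
Fr₁ = 2.38 lies in the weak range.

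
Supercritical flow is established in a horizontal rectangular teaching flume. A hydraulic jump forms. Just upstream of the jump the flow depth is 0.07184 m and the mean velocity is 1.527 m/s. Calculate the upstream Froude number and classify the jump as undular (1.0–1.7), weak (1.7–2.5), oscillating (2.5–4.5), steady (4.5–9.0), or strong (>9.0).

Fr₁ = V₁/√(g·y₁) = 1.527/√(9.81×0.07184) = 1.819.
Fr₁ = 1.819 lies in the weak range.

Fr₁ = 1.819; weak jump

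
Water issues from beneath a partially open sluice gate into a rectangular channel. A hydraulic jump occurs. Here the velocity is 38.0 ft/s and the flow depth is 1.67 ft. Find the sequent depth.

Fr₁ = V₁/√(g·y₁) = 38.0/√(32.2×1.67) = 5.18.
Bélanger equation: y₂/y₁ = ½[√(1 + 8Fr₁²) − 1] = ½[√215.8 − 1] = 6.85.
y₂ = 6.85 × 1.67 = 11.4 ft.

y₂ = 11.4 ft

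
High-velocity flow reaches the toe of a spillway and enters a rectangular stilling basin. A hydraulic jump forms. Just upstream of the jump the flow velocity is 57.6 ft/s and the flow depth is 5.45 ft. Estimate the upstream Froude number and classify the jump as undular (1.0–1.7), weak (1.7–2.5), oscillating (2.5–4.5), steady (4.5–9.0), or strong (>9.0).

Fr₁ = V₁/√(g·y₁) = 57.6/√(32.2×5.45) = 4.35.
Fr₁ = 4.35 lies in the oscillating range.

Fr₁ = 4.35; oscillating jump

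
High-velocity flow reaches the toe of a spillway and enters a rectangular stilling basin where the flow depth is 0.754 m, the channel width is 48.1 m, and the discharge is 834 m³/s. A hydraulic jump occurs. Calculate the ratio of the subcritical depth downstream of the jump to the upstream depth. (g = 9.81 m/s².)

y₂/y₁ = 11.5

q = Q/b = 834/48.1 = 17.3 m²/s; V₁ = q/y₁ = 23.0 m/s. Fr₁ = V₁/√(g·y₁) = 8.46.
Conjugate-depth relation: y₂/y₁ = ½[√(1 + 8Fr₁²) − 1] = ½[√572.9 − 1] = 11.5.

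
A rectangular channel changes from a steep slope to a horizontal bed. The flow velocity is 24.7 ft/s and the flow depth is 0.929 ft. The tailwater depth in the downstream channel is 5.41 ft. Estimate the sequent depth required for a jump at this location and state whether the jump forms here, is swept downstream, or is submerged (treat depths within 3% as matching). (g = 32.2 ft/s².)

Fr₁ = V₁/√(g·y₁) = 24.7/√(32.2×0.929) = 4.52.
By Bélanger, y₂/y₁ = ½[√(1 + 8Fr₁²) − 1] = ½[√164.2 − 1] = 5.91.
y₂ = 5.91 × 0.929 = 5.49 ft.
Tailwater y_tw = 5.41 ft: y_tw ≈ y₂, so the jump forms here.

y₂ = 5.49 ft; the jump forms here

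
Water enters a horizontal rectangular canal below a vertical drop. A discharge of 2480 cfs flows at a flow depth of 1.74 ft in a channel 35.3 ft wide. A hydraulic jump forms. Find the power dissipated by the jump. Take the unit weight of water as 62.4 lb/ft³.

P = 3975 hp

q = Q/b = 2480/35.3 = 70.3 ft²/s; V₁ = q/y₁ = 40.4 ft/s. Fr₁ = V₁/√(g·y₁) = 5.39.
Conjugate-depth relation: y₂/y₁ = ½[√(1 + 8Fr₁²) − 1] = ½[√233.8 − 1] = 7.14.
y₂ = 7.14 × 1.74 = 12.4 ft.
V₂ = q/y₂ = 70.3/12.4 = 5.65 ft/s. E₁ = y₁ + V₁²/2g = 27.1 ft; E₂ = y₂ + V₂²/2g = 12.9 ft. ΔE = E₁ − E₂ = 14.1 ft.
P = γ·Q·ΔE/550 = 62.4 × 2480 × 14.1 / 550 = 3975 hp.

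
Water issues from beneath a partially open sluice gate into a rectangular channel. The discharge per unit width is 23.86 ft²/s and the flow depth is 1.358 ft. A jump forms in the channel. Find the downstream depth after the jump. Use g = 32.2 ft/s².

y₂ = 4.469 ft

V₁ = q/y₁ = 23.86/1.358 = 17.57 ft/s. Fr₁ = V₁/√(g·y₁) = 17.57/√(32.2×1.358) = 2.657.
Sequent-depth ratio: y₂/y₁ = ½[√(1 + 8Fr₁²) − 1] = ½[√57.478 − 1] = 3.291.
y₂ = 3.291 × 1.358 = 4.469 ft.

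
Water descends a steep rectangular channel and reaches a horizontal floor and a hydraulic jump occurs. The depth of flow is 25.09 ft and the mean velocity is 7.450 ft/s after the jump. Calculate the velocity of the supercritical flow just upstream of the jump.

V₁ = 60.86 ft/s

Fr₂ = V₂/√(g·y₂) = 7.450/√(32.2×25.09) = 0.2621.
Since the conjugate-depth ratio holds either way, y₁/y₂ = ½[√(1 + 8Fr₂²) − 1] = ½[√1.5496 − 1] = 0.1224.
y₁ = 0.1224 × 25.09 = 3.071 ft.
V₁ = q/y₁ = 186.9/3.071 = 60.86 ft/s.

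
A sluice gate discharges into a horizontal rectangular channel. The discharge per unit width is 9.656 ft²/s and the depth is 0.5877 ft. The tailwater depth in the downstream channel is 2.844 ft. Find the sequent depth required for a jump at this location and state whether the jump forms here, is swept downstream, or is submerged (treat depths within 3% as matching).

V₁ = q/y₁ = 9.656/0.5877 = 16.43 ft/s. Fr₁ = V₁/√(g·y₁) = 16.43/√(32.2×0.5877) = 3.777.
From the momentum equation for a rectangular channel, y₂/y₁ = ½[√(1 + 8Fr₁²) − 1] = ½[√115.12 − 1] = 4.865.
y₂ = 4.865 × 0.5877 = 2.859 ft.
Tailwater y_tw = 2.844 ft: y_tw ≈ y₂, so the jump forms here.

y₂ = 2.859 ft; the jump forms here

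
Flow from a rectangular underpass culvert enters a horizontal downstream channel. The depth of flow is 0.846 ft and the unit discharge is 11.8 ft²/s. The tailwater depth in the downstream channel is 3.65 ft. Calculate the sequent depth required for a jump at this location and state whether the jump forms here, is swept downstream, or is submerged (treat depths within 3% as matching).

V₁ = q/y₁ = 11.8/0.846 = 13.9 ft/s. Fr₁ = V₁/√(g·y₁) = 13.9/√(32.2×0.846) = 2.67.
By Bélanger, y₂/y₁ = ½[√(1 + 8Fr₁²) − 1] = ½[√58.13 − 1] = 3.31.
y₂ = 3.31 × 0.846 = 2.80 ft.
Tailwater y_tw = 3.65 ft: y_tw > y₂, so the jump is submerged.

y₂ = 2.80 ft; the jump is submerged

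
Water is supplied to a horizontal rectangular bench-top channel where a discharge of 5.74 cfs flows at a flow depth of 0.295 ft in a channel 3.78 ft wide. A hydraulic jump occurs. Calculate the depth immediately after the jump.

y₂ = 0.565 ft

q = Q/b = 5.74/3.78 = 1.52 ft²/s; V₁ = q/y₁ = 5.15 ft/s. Fr₁ = V₁/√(g·y₁) = 1.67.
From the momentum equation for a rectangular channel, y₂/y₁ = ½[√(1 + 8Fr₁²) − 1] = ½[√23.32 − 1] = 1.91.
y₂ = 1.91 × 0.295 = 0.565 ft.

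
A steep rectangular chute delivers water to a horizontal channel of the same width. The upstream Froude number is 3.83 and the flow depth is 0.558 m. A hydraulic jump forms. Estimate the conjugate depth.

y₂ = 2.76 m

Fr₁ = 3.83 (given).
From the momentum equation for a rectangular channel, y₂/y₁ = ½[√(1 + 8Fr₁²) − 1] = ½[√118.4 − 1] = 4.94.
y₂ = 4.94 × 0.558 = 2.76 m.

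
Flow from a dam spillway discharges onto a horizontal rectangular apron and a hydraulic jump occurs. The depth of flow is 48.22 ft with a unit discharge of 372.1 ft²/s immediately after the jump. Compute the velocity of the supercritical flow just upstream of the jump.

V₂ = q/y₂ = 372.1/48.22 = 7.717 ft/s; Fr₂ = V₂/√(g·y₂) = 0.1958.
From the momentum equation (using Fr₂), y₁/y₂ = ½[√(1 + 8Fr₂²) − 1] = ½[√1.3068 − 1] = 0.07158.
y₁ = 0.07158 × 48.22 = 3.452 ft.
V₁ = q/y₁ = 372.1/3.452 = 107.8 ft/s.

V₁ = 107.8 ft/s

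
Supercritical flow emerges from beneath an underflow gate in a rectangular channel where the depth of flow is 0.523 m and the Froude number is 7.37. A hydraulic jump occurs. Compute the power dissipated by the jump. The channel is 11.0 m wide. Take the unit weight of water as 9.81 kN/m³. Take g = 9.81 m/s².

P = 8844 kW

Fr₁ = 7.37 (given).
From the momentum equation for a rectangular channel, y₂/y₁ = ½[√(1 + 8Fr₁²) − 1] = ½[√435.5 − 1] = 9.93.
y₂ = 9.93 × 0.523 = 5.20 m.
Head loss: ΔE = (y₂ − y₁)³/(4y₁y₂) = (5.20 − 0.523)³/(4×0.523×5.20) = 102/10.9 = 9.39 m.
V₁ = Fr₁·√(g·y₁) = 7.37×√(9.81×0.523) = 16.7 m/s; q = V₁·y₁ = 8.73 m²/s. Q = q·b = 8.73 × 11.0 = 96.0 m³/s. P = γ·Q·ΔE = 9.81 × 96.0 × 9.39 = 8844 kW.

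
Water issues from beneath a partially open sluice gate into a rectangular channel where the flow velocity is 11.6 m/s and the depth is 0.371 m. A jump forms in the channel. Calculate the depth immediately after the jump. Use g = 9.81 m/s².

y₂ = 3.01 m

Fr₁ = V₁/√(g·y₁) = 11.6/√(9.81×0.371) = 6.08.
By Bélanger, y₂/y₁ = ½[√(1 + 8Fr₁²) − 1] = ½[√296.8 − 1] = 8.11.
y₂ = 8.11 × 0.371 = 3.01 m.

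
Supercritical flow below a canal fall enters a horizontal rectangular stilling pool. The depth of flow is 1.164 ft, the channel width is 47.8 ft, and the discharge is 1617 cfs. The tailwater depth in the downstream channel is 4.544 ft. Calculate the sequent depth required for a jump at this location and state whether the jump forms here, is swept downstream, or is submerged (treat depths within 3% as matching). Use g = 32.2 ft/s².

q = Q/b = 1617/47.8 = 33.83 ft²/s; V₁ = q/y₁ = 29.06 ft/s. Fr₁ = V₁/√(g·y₁) = 4.747.
Sequent-depth ratio: y₂/y₁ = ½[√(1 + 8Fr₁²) − 1] = ½[√181.28 − 1] = 6.232.
y₂ = 6.232 × 1.164 = 7.254 ft.
Tailwater y_tw = 4.544 ft: y_tw < y₂, so the jump is swept downstream.

y₂ = 7.254 ft; the jump is swept downstream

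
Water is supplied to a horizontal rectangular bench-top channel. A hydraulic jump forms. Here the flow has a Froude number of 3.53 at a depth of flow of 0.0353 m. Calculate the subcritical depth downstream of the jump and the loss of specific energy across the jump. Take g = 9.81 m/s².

y₂ = 0.159 m; ΔE = 0.0850 m

Fr₁ = 3.53 (given).
By Bélanger, y₂/y₁ = ½[√(1 + 8Fr₁²) − 1] = ½[√100.7 − 1] = 4.52.
y₂ = 4.52 × 0.0353 = 0.159 m.
Head loss: ΔE = (y₂ − y₁)³/(4y₁y₂) = (0.159 − 0.0353)³/(4×0.0353×0.159) = 0.00191/0.0225 = 0.0850 m.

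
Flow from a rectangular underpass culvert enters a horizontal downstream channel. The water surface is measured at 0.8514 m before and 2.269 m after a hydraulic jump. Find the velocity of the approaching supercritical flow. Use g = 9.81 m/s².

V₁ = 6.387 m/s

For a rectangular channel the momentum equation gives q² = ½·g·y₁·y₂·(y₁ + y₂) = ½×9.81×0.8514×2.269×3.120 = 29.57.
q = √29.57 = 5.438 m²/s.
V₁ = q/y₁ = 5.438/0.8514 = 6.387 m/s.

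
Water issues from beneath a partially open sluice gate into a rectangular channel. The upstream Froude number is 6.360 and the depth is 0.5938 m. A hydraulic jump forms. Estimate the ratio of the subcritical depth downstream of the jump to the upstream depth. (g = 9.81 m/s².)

y₂/y₁ = 8.508

Fr₁ = 6.360 (given).
From the momentum equation for a rectangular channel, y₂/y₁ = ½[√(1 + 8Fr₁²) − 1] = ½[√324.60 − 1] = 8.508.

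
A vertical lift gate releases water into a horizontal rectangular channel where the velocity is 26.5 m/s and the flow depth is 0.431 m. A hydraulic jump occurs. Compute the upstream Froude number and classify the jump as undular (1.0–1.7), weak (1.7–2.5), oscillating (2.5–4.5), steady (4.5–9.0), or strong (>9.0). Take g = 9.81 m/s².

Fr₁ = V₁/√(g·y₁) = 26.5/√(9.81×0.431) = 12.9.
Fr₁ = 12.9 lies in the strong range.

Fr₁ = 12.9; strong jump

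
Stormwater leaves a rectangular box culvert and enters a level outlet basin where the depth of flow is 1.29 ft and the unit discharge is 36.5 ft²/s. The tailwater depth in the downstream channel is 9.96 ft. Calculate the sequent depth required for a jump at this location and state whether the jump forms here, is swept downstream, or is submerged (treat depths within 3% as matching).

V₁ = q/y₁ = 36.5/1.29 = 28.3 ft/s. Fr₁ = V₁/√(g·y₁) = 28.3/√(32.2×1.29) = 4.39.
From the momentum equation for a rectangular channel, y₂/y₁ = ½[√(1 + 8Fr₁²) − 1] = ½[√155.2 − 1] = 5.73.
y₂ = 5.73 × 1.29 = 7.39 ft.
Tailwater y_tw = 9.96 ft: y_tw > y₂, so the jump is submerged.

y₂ = 7.39 ft; the jump is submerged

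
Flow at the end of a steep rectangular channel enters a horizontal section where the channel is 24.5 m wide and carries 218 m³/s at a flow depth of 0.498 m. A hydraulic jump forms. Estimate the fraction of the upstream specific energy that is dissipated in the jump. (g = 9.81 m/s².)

q = Q/b = 218/24.5 = 8.90 m²/s; V₁ = q/y₁ = 17.9 m/s. Fr₁ = V₁/√(g·y₁) = 8.08.
By Bélanger, y₂/y₁ = ½[√(1 + 8Fr₁²) − 1] = ½[√523.8 − 1] = 10.9.
y₂ = 10.9 × 0.498 = 5.45 m.
E₁ = y₁ + V₁²/2g = 16.8 m. ΔE = (y₂ − y₁)³/(4y₁y₂) = 11.2 m. ΔE/E₁ = 11.2/16.8 = 0.667.

ΔE/E₁ = 0.667 (66.7%)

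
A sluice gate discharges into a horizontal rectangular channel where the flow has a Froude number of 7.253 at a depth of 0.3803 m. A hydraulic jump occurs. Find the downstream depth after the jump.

Fr₁ = 7.253 (given).
From the momentum equation for a rectangular channel, y₂/y₁ = ½[√(1 + 8Fr₁²) − 1] = ½[√421.85 − 1] = 9.769.
y₂ = 9.769 × 0.3803 = 3.715 m.

y₂ = 3.715 m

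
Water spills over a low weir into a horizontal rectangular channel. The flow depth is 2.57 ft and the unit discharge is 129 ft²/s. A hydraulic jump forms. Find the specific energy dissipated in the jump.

ΔE = 22.2 ft

V₁ = q/y₁ = 129/2.57 = 50.2 ft/s. Fr₁ = V₁/√(g·y₁) = 50.2/√(32.2×2.57) = 5.52.
From the momentum equation for a rectangular channel, y₂/y₁ = ½[√(1 + 8Fr₁²) − 1] = ½[√244.6 − 1] = 7.32.
y₂ = 7.32 × 2.57 = 18.8 ft.
V₂ = q/y₂ = 129/18.8 = 6.86 ft/s. E₁ = y₁ + V₁²/2g = 41.7 ft; E₂ = y₂ + V₂²/2g = 19.5 ft. ΔE = E₁ − E₂ = 22.2 ft.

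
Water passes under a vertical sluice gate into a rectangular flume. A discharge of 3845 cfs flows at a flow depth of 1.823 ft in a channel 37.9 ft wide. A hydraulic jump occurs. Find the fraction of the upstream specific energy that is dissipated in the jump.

q = Q/b = 3845/37.9 = 101.5 ft²/s; V₁ = q/y₁ = 55.65 ft/s. Fr₁ = V₁/√(g·y₁) = 7.264.
Conjugate-depth relation: y₂/y₁ = ½[√(1 + 8Fr₁²) − 1] = ½[√423.07 − 1] = 9.784.
y₂ = 9.784 × 1.823 = 17.84 ft.
E₁ = y₁ + V₁²/2g = 49.91 ft. ΔE = (y₂ − y₁)³/(4y₁y₂) = 31.57 ft. ΔE/E₁ = 31.57/49.91 = 0.633.

ΔE/E₁ = 0.633 (63.3%)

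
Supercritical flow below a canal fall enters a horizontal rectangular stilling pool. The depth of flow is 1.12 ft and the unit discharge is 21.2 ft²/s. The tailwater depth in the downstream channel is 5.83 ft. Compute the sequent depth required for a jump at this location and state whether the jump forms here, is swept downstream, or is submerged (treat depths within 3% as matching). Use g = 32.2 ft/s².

V₁ = q/y₁ = 21.2/1.12 = 18.9 ft/s. Fr₁ = V₁/√(g·y₁) = 18.9/√(32.2×1.12) = 3.15.
Bélanger equation: y₂/y₁ = ½[√(1 + 8Fr₁²) − 1] = ½[√80.48 − 1] = 3.99.
y₂ = 3.99 × 1.12 = 4.46 ft.
Tailwater y_tw = 5.83 ft: y_tw > y₂, so the jump is submerged.

y₂ = 4.46 ft; the jump is submerged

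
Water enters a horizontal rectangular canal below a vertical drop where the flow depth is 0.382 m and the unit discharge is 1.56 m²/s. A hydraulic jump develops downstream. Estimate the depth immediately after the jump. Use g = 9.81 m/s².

V₁ = q/y₁ = 1.56/0.382 = 4.08 m/s. Fr₁ = V₁/√(g·y₁) = 4.08/√(9.81×0.382) = 2.11.
Conjugate-depth relation: y₂/y₁ = ½[√(1 + 8Fr₁²) − 1] = ½[√36.60 − 1] = 2.52.
y₂ = 2.52 × 0.382 = 0.965 m.

y₂ = 0.965 m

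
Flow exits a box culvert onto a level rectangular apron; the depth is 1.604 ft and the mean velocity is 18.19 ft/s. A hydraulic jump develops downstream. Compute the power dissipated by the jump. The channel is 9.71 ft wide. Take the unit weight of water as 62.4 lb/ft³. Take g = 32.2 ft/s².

Fr₁ = V₁/√(g·y₁) = 18.19/√(32.2×1.604) = 2.531.
By Bélanger, y₂/y₁ = ½[√(1 + 8Fr₁²) − 1] = ½[√52.250 − 1] = 3.114.
y₂ = 3.114 × 1.604 = 4.995 ft.
q = V₁·y₁ = 18.19 × 1.604 = 29.18 ft²/s. V₂ = q/y₂ = 29.18/4.995 = 5.841 ft/s. E₁ = y₁ + V₁²/2g = 6.742 ft; E₂ = y₂ + V₂²/2g = 5.525 ft. ΔE = E₁ − E₂ = 1.217 ft.
Q = q·b = 29.18 × 9.71 = 283.3 cfs. P = γ·Q·ΔE/550 = 62.4 × 283.3 × 1.217 / 550 = 39.11 hp.

P = 39.11 hp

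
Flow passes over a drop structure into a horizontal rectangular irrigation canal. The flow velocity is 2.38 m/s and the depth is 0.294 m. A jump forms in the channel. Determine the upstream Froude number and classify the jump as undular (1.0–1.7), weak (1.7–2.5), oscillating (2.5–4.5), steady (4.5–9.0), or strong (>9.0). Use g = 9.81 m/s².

Fr₁ = V₁/√(g·y₁) = 2.38/√(9.81×0.294) = 1.40.
Fr₁ = 1.40 lies in the undular range.

Fr₁ = 1.40; undular jump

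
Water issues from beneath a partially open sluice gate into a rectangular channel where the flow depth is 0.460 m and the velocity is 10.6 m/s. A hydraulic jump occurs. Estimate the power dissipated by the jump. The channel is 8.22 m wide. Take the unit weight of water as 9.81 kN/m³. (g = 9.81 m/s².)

Fr₁ = V₁/√(g·y₁) = 10.6/√(9.81×0.460) = 4.99.
Sequent-depth ratio: y₂/y₁ = ½[√(1 + 8Fr₁²) − 1] = ½[√200.2 − 1] = 6.57.
y₂ = 6.57 × 0.460 = 3.02 m.
Head loss: ΔE = (y₂ − y₁)³/(4y₁y₂) = (3.02 − 0.460)³/(4×0.460×3.02) = 16.9/5.56 = 3.03 m.
q = V₁·y₁ = 10.6 × 0.460 = 4.88 m²/s. Q = q·b = 4.88 × 8.22 = 40.1 m³/s. P = γ·Q·ΔE = 9.81 × 40.1 × 3.03 = 1191 kW.

P = 1191 kW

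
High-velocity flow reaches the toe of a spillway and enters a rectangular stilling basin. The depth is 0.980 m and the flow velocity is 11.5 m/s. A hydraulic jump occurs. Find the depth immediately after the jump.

y₂ = 4.67 m

Fr₁ = V₁/√(g·y₁) = 11.5/√(9.81×0.980) = 3.71.
By Bélanger, y₂/y₁ = ½[√(1 + 8Fr₁²) − 1] = ½[√111.1 − 1] = 4.77.
y₂ = 4.77 × 0.980 = 4.67 m.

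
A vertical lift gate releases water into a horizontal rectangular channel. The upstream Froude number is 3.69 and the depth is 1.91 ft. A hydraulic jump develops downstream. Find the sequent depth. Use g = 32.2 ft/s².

Fr₁ = 3.69 (given).
Bélanger equation: y₂/y₁ = ½[√(1 + 8Fr₁²) − 1] = ½[√109.9 − 1] = 4.74.
y₂ = 4.74 × 1.91 = 9.06 ft.

y₂ = 9.06 ft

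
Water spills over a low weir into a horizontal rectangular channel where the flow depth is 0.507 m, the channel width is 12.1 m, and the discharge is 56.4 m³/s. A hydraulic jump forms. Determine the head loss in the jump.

q = Q/b = 56.4/12.1 = 4.66 m²/s; V₁ = q/y₁ = 9.19 m/s. Fr₁ = V₁/√(g·y₁) = 4.12.
Bélanger equation: y₂/y₁ = ½[√(1 + 8Fr₁²) − 1] = ½[√137.0 − 1] = 5.35.
y₂ = 5.35 × 0.507 = 2.71 m.
V₂ = q/y₂ = 4.66/2.71 = 1.72 m/s. E₁ = y₁ + V₁²/2g = 4.81 m; E₂ = y₂ + V₂²/2g = 2.86 m. ΔE = E₁ − E₂ = 1.95 m.

ΔE = 1.95 m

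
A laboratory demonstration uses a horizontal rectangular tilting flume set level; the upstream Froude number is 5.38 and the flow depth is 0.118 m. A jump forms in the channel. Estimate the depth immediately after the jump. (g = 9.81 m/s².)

y₂ = 0.841 m

Fr₁ = 5.38 (given).
Conjugate-depth relation: y₂/y₁ = ½[√(1 + 8Fr₁²) − 1] = ½[√232.6 − 1] = 7.12.
y₂ = 7.12 × 0.118 = 0.841 m.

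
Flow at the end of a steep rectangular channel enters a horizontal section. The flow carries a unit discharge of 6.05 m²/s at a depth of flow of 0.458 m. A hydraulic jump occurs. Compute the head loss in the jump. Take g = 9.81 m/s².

V₁ = q/y₁ = 6.05/0.458 = 13.2 m/s. Fr₁ = V₁/√(g·y₁) = 13.2/√(9.81×0.458) = 6.23.
By Bélanger, y₂/y₁ = ½[√(1 + 8Fr₁²) − 1] = ½[√311.7 − 1] = 8.33.
y₂ = 8.33 × 0.458 = 3.81 m.
Head loss: ΔE = (y₂ − y₁)³/(4y₁y₂) = (3.81 − 0.458)³/(4×0.458×3.81) = 37.8/6.99 = 5.41 m.

ΔE = 5.41 m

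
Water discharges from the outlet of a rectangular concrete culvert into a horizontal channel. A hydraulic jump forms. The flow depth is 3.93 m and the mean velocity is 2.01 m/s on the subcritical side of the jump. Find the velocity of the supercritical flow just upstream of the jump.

Fr₂ = V₂/√(g·y₂) = 2.01/√(9.81×3.93) = 0.324.
From the momentum equation (using Fr₂), y₁/y₂ = ½[√(1 + 8Fr₂²) − 1] = ½[√1.838 − 1] = 0.178.
y₁ = 0.178 × 3.93 = 0.699 m.
V₁ = q/y₁ = 7.90/0.699 = 11.3 m/s.

V₁ = 11.3 m/s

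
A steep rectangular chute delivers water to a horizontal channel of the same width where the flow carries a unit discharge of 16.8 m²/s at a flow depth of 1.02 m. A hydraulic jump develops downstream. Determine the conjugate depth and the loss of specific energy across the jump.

y₂ = 7.02 m; ΔE = 7.54 m

V₁ = q/y₁ = 16.8/1.02 = 16.5 m/s. Fr₁ = V₁/√(g·y₁) = 16.5/√(9.81×1.02) = 5.21.
From the momentum equation for a rectangular channel, y₂/y₁ = ½[√(1 + 8Fr₁²) − 1] = ½[√217.9 − 1] = 6.88.
y₂ = 6.88 × 1.02 = 7.02 m.
V₂ = q/y₂ = 16.8/7.02 = 2.39 m/s. E₁ = y₁ + V₁²/2g = 14.8 m; E₂ = y₂ + V₂²/2g = 7.31 m. ΔE = E₁ − E₂ = 7.54 m.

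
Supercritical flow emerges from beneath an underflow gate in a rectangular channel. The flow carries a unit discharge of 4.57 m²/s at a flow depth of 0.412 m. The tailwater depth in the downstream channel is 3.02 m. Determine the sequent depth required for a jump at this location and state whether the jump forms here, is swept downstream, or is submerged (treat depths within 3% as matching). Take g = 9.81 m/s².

y₂ = 3.02 m; the jump forms here

V₁ = q/y₁ = 4.57/0.412 = 11.1 m/s. Fr₁ = V₁/√(g·y₁) = 11.1/√(9.81×0.412) = 5.52.
From the momentum equation for a rectangular channel, y₂/y₁ = ½[√(1 + 8Fr₁²) − 1] = ½[√244.5 − 1] = 7.32.
y₂ = 7.32 × 0.412 = 3.02 m.
Tailwater y_tw = 3.02 m: y_tw ≈ y₂, so the jump forms here.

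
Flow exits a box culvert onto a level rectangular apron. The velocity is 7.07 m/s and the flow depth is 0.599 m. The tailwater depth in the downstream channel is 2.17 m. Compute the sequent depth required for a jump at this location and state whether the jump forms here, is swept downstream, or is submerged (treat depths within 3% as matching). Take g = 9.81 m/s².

y₂ = 2.19 m; the jump forms here

Fr₁ = V₁/√(g·y₁) = 7.07/√(9.81×0.599) = 2.92.
Bélanger equation: y₂/y₁ = ½[√(1 + 8Fr₁²) − 1] = ½[√69.05 − 1] = 3.65.
y₂ = 3.65 × 0.599 = 2.19 m.
Tailwater y_tw = 2.17 m: y_tw ≈ y₂, so the jump forms here.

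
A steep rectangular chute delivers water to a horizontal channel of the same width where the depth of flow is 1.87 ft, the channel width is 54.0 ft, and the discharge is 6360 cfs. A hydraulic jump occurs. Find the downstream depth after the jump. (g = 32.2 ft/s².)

q = Q/b = 6360/54.0 = 118 ft²/s; V₁ = q/y₁ = 63.0 ft/s. Fr₁ = V₁/√(g·y₁) = 8.12.
From the momentum equation for a rectangular channel, y₂/y₁ = ½[√(1 + 8Fr₁²) − 1] = ½[√528.0 − 1] = 11.0.
y₂ = 11.0 × 1.87 = 20.6 ft.

y₂ = 20.6 ft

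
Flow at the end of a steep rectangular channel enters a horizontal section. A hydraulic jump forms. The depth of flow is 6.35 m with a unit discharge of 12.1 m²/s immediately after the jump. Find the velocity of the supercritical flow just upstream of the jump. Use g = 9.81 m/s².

V₁ = 18.1 m/s

V₂ = q/y₂ = 12.1/6.35 = 1.91 m/s; Fr₂ = V₂/√(g·y₂) = 0.241.
Since the conjugate-depth ratio holds either way, y₁/y₂ = ½[√(1 + 8Fr₂²) − 1] = ½[√1.466 − 1] = 0.105.
y₁ = 0.105 × 6.35 = 0.670 m.
V₁ = q/y₁ = 12.1/0.670 = 18.1 m/s.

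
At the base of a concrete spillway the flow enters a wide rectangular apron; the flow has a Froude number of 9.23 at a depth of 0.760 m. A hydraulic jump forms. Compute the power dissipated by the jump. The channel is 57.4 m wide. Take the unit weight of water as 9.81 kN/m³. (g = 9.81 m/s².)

Fr₁ = 9.23 (given).
Sequent-depth ratio: y₂/y₁ = ½[√(1 + 8Fr₁²) − 1] = ½[√682.5 − 1] = 12.6.
y₂ = 12.6 × 0.760 = 9.55 m.
Head loss: ΔE = (y₂ − y₁)³/(4y₁y₂) = (9.55 − 0.760)³/(4×0.760×9.55) = 679/29.0 = 23.4 m.
V₁ = Fr₁·√(g·y₁) = 9.23×√(9.81×0.760) = 25.2 m/s; q = V₁·y₁ = 19.2 m²/s. Q = q·b = 19.2 × 57.4 = 1099 m³/s. P = γ·Q·ΔE = 9.81 × 1099 × 23.4 = 252169 kW.

P = 252169 kW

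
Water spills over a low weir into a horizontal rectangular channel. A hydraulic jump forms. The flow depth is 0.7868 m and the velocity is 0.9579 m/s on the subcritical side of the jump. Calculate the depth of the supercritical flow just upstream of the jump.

Fr₂ = V₂/√(g·y₂) = 0.9579/√(9.81×0.7868) = 0.3448.
The Bélanger relation is symmetric: y₁/y₂ = ½[√(1 + 8Fr₂²) − 1] = ½[√1.9510 − 1] = 0.1984.
y₁ = 0.1984 × 0.7868 = 0.1561 m.

y₁ = 0.1561 m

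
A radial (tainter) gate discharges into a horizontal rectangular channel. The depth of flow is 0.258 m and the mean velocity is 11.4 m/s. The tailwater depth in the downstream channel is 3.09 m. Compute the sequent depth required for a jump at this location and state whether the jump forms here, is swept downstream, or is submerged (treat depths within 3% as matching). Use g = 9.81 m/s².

y₂ = 2.49 m; the jump is submerged

Fr₁ = V₁/√(g·y₁) = 11.4/√(9.81×0.258) = 7.17.
From the momentum equation for a rectangular channel, y₂/y₁ = ½[√(1 + 8Fr₁²) − 1] = ½[√411.8 − 1] = 9.65.
y₂ = 9.65 × 0.258 = 2.49 m.
Tailwater y_tw = 3.09 m: y_tw > y₂, so the jump is submerged.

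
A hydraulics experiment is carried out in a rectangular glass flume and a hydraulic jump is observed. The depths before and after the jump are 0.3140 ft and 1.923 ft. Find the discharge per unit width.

For a rectangular channel the momentum equation gives q² = ½·g·y₁·y₂·(y₁ + y₂) = ½×32.2×0.3140×1.923×2.237 = 21.75.
q = √21.75 = 4.663 ft²/s.

q = 4.663 ft²/s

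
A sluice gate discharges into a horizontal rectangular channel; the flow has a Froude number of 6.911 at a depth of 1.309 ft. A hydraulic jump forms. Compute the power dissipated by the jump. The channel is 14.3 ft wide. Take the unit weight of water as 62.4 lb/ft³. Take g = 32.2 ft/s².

Fr₁ = 6.911 (given).
By Bélanger, y₂/y₁ = ½[√(1 + 8Fr₁²) − 1] = ½[√383.10 − 1] = 9.286.
y₂ = 9.286 × 1.309 = 12.16 ft.
Head loss: ΔE = (y₂ − y₁)³/(4y₁y₂) = (12.16 − 1.309)³/(4×1.309×12.16) = 1276/63.65 = 20.05 ft.
V₁ = Fr₁·√(g·y₁) = 6.911×√(32.2×1.309) = 44.87 ft/s; q = V₁·y₁ = 58.73 ft²/s. Q = q·b = 58.73 × 14.3 = 839.9 cfs. P = γ·Q·ΔE/550 = 62.4 × 839.9 × 20.05 / 550 = 1911 hp.

P = 1911 hp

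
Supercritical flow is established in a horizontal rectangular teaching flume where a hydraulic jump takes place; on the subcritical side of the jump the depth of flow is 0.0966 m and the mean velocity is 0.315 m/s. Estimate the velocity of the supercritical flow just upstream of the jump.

V₁ = 1.77 m/s

Fr₂ = V₂/√(g·y₂) = 0.315/√(9.81×0.0966) = 0.324.
From the momentum equation (using Fr₂), y₁/y₂ = ½[√(1 + 8Fr₂²) − 1] = ½[√1.838 − 1] = 0.178.
y₁ = 0.178 × 0.0966 = 0.0172 m.
V₁ = q/y₁ = 0.0304/0.0172 = 1.77 m/s.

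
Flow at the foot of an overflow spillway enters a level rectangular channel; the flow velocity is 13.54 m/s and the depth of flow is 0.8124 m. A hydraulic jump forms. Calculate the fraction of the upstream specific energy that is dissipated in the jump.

ΔE/E₁ = 0.473 (47.3%)

Fr₁ = V₁/√(g·y₁) = 13.54/√(9.81×0.8124) = 4.796.
Sequent-depth ratio: y₂/y₁ = ½[√(1 + 8Fr₁²) − 1] = ½[√185.03 − 1] = 6.301.
y₂ = 6.301 × 0.8124 = 5.119 m.
E₁ = y₁ + V₁²/2g = 10.16 m. ΔE = (y₂ − y₁)³/(4y₁y₂) = 4.802 m. ΔE/E₁ = 4.802/10.16 = 0.473.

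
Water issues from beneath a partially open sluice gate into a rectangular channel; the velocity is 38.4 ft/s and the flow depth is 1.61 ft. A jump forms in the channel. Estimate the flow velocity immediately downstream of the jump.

V₂ = 5.44 ft/s

Fr₁ = V₁/√(g·y₁) = 38.4/√(32.2×1.61) = 5.33.
Sequent-depth ratio: y₂/y₁ = ½[√(1 + 8Fr₁²) − 1] = ½[√228.5 − 1] = 7.06.
y₂ = 7.06 × 1.61 = 11.4 ft.
q = V₁·y₁ = 38.4 × 1.61 = 61.8 ft²/s.
V₂ = q/y₂ = 61.8/11.4 = 5.44 ft/s.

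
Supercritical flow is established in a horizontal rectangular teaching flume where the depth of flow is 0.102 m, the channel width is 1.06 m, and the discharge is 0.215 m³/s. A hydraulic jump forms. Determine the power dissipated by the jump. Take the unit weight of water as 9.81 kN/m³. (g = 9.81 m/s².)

q = Q/b = 0.215/1.06 = 0.203 m²/s; V₁ = q/y₁ = 1.99 m/s. Fr₁ = V₁/√(g·y₁) = 1.99.
By Bélanger, y₂/y₁ = ½[√(1 + 8Fr₁²) − 1] = ½[√32.61 − 1] = 2.36.
y₂ = 2.36 × 0.102 = 0.240 m.
V₂ = q/y₂ = 0.203/0.240 = 0.844 m/s. E₁ = y₁ + V₁²/2g = 0.304 m; E₂ = y₂ + V₂²/2g = 0.277 m. ΔE = E₁ − E₂ = 0.0270 m.
P = γ·Q·ΔE = 9.81 × 0.215 × 0.0270 = 0.0569 kW.

P = 0.0569 kW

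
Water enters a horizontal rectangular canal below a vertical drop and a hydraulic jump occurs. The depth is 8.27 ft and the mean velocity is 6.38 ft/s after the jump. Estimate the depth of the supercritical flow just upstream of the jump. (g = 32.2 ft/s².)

y₁ = 2.03 ft

Fr₂ = V₂/√(g·y₂) = 6.38/√(32.2×8.27) = 0.391.
From the momentum equation (using Fr₂), y₁/y₂ = ½[√(1 + 8Fr₂²) − 1] = ½[√2.223 − 1] = 0.245.
y₁ = 0.245 × 8.27 = 2.03 ft.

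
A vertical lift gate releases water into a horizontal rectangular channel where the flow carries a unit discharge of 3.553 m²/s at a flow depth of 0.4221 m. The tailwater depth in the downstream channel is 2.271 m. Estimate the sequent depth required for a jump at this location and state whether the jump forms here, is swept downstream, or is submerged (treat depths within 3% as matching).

y₂ = 2.267 m; the jump forms here

V₁ = q/y₁ = 3.553/0.4221 = 8.417 m/s. Fr₁ = V₁/√(g·y₁) = 8.417/√(9.81×0.4221) = 4.137.
From the momentum equation for a rectangular channel, y₂/y₁ = ½[√(1 + 8Fr₁²) − 1] = ½[√137.89 − 1] = 5.371.
y₂ = 5.371 × 0.4221 = 2.267 m.
Tailwater y_tw = 2.271 m: y_tw ≈ y₂, so the jump forms here.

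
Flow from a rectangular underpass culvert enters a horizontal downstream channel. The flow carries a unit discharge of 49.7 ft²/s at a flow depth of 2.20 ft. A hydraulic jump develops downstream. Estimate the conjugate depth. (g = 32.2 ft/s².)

V₁ = q/y₁ = 49.7/2.20 = 22.6 ft/s. Fr₁ = V₁/√(g·y₁) = 22.6/√(32.2×2.20) = 2.68.
From the momentum equation for a rectangular channel, y₂/y₁ = ½[√(1 + 8Fr₁²) − 1] = ½[√58.63 − 1] = 3.33.
y₂ = 3.33 × 2.20 = 7.32 ft.

y₂ = 7.32 ft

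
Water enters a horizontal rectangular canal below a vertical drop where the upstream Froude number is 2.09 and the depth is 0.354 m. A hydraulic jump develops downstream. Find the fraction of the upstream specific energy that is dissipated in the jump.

ΔE/E₁ = 0.106 (10.6%)

Fr₁ = 2.09 (given).
Conjugate-depth relation: y₂/y₁ = ½[√(1 + 8Fr₁²) − 1] = ½[√35.94 − 1] = 2.50.
y₂ = 2.50 × 0.354 = 0.884 m.
E₁ = y₁(1 + Fr₁²/2) = 0.354×(1 + 2.09²/2) = 1.13 m. ΔE = (y₂ − y₁)³/(4y₁y₂) = 0.119 m. ΔE/E₁ = 0.119/1.13 = 0.106.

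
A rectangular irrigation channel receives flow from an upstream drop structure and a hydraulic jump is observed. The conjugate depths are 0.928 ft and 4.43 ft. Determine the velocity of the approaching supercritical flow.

For a rectangular channel the momentum equation gives q² = ½·g·y₁·y₂·(y₁ + y₂) = ½×32.2×0.928×4.43×5.36 = 355.
q = √355 = 18.8 ft²/s.
V₁ = q/y₁ = 18.8/0.928 = 20.3 ft/s.

V₁ = 20.3 ft/s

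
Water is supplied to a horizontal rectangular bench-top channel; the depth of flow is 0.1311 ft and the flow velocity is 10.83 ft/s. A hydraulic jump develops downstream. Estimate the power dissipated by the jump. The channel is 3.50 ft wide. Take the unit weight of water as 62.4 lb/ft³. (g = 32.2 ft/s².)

Fr₁ = V₁/√(g·y₁) = 10.83/√(32.2×0.1311) = 5.271.
By Bélanger, y₂/y₁ = ½[√(1 + 8Fr₁²) − 1] = ½[√223.27 − 1] = 6.971.
y₂ = 6.971 × 0.1311 = 0.9139 ft.
Head loss: ΔE = (y₂ − y₁)³/(4y₁y₂) = (0.9139 − 0.1311)³/(4×0.1311×0.9139) = 0.4797/0.4793 = 1.001 ft.
q = V₁·y₁ = 10.83 × 0.1311 = 1.420 ft²/s. Q = q·b = 1.420 × 3.50 = 4.969 cfs. P = γ·Q·ΔE/550 = 62.4 × 4.969 × 1.001 / 550 = 0.5643 hp.

P = 0.5643 hp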